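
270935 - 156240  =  114695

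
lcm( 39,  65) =195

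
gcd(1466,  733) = 733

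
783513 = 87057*9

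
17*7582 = 128894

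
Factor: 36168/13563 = 8/3  =  2^3*3^ (-1 ) 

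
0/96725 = 0 = 0.00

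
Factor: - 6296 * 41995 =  - 264400520 = - 2^3*5^1*37^1*227^1*787^1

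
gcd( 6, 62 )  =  2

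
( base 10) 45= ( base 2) 101101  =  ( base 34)1B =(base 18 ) 29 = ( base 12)39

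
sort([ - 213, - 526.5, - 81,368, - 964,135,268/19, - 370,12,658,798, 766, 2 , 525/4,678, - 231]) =[ - 964,-526.5, - 370, - 231, - 213, - 81 , 2,12, 268/19, 525/4, 135,368 , 658,678,766 , 798 ]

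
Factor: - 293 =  - 293^1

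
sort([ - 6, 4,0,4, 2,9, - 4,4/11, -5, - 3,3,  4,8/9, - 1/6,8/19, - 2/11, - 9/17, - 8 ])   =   [ -8,  -  6, - 5, - 4, - 3, - 9/17, -2/11, - 1/6, 0,4/11,8/19 , 8/9,2, 3,  4,4,4,9]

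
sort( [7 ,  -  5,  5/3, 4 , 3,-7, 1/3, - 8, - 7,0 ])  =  [ - 8, - 7, - 7, - 5,0,1/3,5/3,3,4,7]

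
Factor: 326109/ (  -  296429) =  - 879/799 = - 3^1 * 17^( - 1 )*47^ ( - 1)*293^1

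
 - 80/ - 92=20/23 = 0.87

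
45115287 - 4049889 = 41065398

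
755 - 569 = 186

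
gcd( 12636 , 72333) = 81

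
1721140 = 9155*188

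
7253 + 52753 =60006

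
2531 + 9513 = 12044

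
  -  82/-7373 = 82/7373 = 0.01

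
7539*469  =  3535791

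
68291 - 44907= 23384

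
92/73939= 92/73939 = 0.00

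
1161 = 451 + 710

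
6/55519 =6/55519 = 0.00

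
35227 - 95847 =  - 60620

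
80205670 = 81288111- 1082441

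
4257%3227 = 1030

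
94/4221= 94/4221 = 0.02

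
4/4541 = 4/4541= 0.00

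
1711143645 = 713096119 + 998047526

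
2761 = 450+2311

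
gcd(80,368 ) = 16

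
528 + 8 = 536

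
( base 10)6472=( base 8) 14510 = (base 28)874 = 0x1948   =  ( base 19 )hhc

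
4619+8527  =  13146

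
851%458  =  393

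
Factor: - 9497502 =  - 2^1*3^2*7^1*75377^1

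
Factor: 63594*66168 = 4207887792 = 2^4*3^4*919^1*3533^1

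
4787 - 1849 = 2938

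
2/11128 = 1/5564 =0.00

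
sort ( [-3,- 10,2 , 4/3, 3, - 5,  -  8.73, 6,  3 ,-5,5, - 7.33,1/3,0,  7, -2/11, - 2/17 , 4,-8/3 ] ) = [ - 10,-8.73, - 7.33 , - 5 , - 5, - 3, - 8/3, - 2/11,-2/17, 0, 1/3,4/3,  2,3,  3,4,  5, 6,7]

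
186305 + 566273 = 752578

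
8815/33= 8815/33=267.12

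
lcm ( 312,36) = 936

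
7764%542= 176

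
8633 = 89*97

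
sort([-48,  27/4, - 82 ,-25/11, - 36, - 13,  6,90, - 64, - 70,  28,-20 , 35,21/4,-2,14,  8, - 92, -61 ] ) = [ - 92, - 82, - 70, - 64, - 61, - 48, - 36,- 20, - 13, - 25/11, - 2,21/4, 6, 27/4, 8,  14, 28,35,90 ] 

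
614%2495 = 614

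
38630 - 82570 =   -  43940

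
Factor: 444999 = 3^1* 19^1 * 37^1*211^1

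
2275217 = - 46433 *( - 49)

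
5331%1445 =996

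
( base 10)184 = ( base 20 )94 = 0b10111000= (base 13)112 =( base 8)270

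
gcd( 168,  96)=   24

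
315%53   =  50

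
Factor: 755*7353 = 3^2*5^1*19^1*43^1*151^1 = 5551515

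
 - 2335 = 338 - 2673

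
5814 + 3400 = 9214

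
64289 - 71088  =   - 6799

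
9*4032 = 36288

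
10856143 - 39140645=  - 28284502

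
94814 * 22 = 2085908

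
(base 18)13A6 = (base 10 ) 6990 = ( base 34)61K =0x1b4e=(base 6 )52210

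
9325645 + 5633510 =14959155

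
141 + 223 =364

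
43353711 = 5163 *8397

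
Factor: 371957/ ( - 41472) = -2^(- 9 )* 3^( - 4)*371957^1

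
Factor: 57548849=1151^1 * 49999^1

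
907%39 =10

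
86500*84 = 7266000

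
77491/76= 77491/76 = 1019.62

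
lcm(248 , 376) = 11656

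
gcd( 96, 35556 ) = 12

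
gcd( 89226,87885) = 9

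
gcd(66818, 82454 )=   2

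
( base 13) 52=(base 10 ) 67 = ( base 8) 103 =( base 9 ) 74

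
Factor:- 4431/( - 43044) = 2^ ( - 2)*7^1 * 17^( -1)  =  7/68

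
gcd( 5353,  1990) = 1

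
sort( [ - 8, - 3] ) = [ - 8, - 3]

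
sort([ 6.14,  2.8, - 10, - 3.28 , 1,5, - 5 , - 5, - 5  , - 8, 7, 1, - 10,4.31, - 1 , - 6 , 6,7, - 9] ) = [ - 10, - 10, - 9, - 8, - 6,- 5, - 5, - 5, - 3.28, - 1,1,1, 2.8,  4.31,5,6 , 6.14, 7,7 ]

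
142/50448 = 71/25224 = 0.00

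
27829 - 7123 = 20706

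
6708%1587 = 360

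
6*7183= 43098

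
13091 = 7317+5774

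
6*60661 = 363966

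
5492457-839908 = 4652549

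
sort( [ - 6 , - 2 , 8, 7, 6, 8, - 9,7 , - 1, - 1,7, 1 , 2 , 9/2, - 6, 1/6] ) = [ - 9, - 6 , - 6, - 2, - 1, - 1,1/6,1,2, 9/2,6,7,  7,7, 8, 8] 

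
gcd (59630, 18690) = 890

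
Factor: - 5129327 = -7^1*732761^1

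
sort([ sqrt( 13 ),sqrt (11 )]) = [ sqrt(11), sqrt( 13 ) ] 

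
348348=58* 6006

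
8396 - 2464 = 5932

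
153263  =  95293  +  57970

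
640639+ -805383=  - 164744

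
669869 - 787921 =  -  118052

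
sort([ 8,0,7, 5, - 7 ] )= [ - 7,0, 5, 7,  8 ] 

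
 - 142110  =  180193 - 322303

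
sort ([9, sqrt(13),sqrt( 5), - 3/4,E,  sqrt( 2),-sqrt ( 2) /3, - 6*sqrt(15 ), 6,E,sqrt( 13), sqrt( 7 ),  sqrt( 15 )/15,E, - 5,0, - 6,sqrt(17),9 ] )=[ - 6*sqrt( 15), - 6, - 5, - 3/4,- sqrt (2) /3,0, sqrt(15 ) /15,sqrt(2 ),sqrt( 5), sqrt( 7 ),E,E,E,sqrt(13 ),sqrt( 13),sqrt( 17) , 6, 9, 9 ] 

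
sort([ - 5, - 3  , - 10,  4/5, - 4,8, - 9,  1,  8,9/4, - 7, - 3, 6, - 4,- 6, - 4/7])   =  [ - 10, - 9,- 7, - 6, - 5, - 4, - 4, - 3, - 3, - 4/7,4/5,  1,9/4, 6,8,8 ]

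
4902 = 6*817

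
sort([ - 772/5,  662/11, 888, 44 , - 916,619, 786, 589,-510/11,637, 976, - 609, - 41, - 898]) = [ - 916, - 898, - 609, - 772/5, - 510/11, - 41,  44,662/11, 589 , 619 , 637, 786, 888, 976]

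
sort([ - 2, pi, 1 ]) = [-2, 1, pi]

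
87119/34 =2562 + 11/34 = 2562.32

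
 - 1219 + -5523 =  - 6742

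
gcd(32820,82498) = 2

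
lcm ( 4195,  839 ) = 4195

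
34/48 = 17/24 = 0.71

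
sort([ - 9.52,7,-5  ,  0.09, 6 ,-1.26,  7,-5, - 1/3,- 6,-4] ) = [ - 9.52, - 6,-5 , - 5,- 4, - 1.26, - 1/3,0.09 , 6,7,  7 ] 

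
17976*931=16735656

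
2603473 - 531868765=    - 529265292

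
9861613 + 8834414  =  18696027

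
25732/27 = 953+1/27 = 953.04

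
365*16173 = 5903145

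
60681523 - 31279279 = 29402244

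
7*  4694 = 32858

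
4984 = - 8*(-623) 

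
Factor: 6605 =5^1*1321^1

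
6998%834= 326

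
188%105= 83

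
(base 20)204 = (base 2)1100100100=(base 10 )804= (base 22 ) 1EC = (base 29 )rl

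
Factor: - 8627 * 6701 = - 57809527= - 6701^1 * 8627^1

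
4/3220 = 1/805 = 0.00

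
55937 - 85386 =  - 29449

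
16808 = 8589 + 8219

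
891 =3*297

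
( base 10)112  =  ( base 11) a2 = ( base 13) 88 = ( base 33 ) 3D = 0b1110000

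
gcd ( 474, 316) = 158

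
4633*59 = 273347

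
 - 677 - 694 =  -1371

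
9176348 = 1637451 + 7538897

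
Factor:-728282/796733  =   - 2^1*7^( - 1 )*113819^( - 1)*364141^1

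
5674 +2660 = 8334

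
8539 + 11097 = 19636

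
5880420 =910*6462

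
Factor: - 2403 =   -  3^3 * 89^1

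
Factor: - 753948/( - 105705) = 9308/1305  =  2^2 * 3^(-2 ) * 5^(  -  1 )*13^1*29^( - 1)* 179^1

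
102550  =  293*350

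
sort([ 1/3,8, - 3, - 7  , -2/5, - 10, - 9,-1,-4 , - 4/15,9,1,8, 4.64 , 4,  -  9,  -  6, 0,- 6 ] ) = [  -  10, - 9,-9,-7,  -  6,-6,-4, - 3, - 1,-2/5,-4/15,0, 1/3,1,4,4.64,  8,  8 , 9 ] 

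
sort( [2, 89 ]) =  [2,89]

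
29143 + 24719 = 53862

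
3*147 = 441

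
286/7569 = 286/7569 = 0.04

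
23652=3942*6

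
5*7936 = 39680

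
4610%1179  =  1073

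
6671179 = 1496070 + 5175109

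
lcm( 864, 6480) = 12960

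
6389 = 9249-2860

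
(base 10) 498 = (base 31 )g2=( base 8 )762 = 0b111110010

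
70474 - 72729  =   - 2255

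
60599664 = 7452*8132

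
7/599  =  7/599 = 0.01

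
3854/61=3854/61=63.18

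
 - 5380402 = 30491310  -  35871712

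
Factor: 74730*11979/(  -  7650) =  - 9946563/85  =  - 3^1 * 5^(- 1)* 11^3*17^( - 1 ) * 47^1*53^1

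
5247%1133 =715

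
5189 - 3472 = 1717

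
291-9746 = - 9455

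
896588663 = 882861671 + 13726992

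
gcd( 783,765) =9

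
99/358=99/358 = 0.28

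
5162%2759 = 2403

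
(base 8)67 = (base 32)1n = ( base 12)47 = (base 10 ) 55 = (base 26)23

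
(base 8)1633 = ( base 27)175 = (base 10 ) 923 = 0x39B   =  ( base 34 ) r5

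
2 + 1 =3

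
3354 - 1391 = 1963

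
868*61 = 52948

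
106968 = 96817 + 10151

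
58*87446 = 5071868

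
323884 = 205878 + 118006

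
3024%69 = 57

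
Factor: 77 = 7^1*11^1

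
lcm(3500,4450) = 311500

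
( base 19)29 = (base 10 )47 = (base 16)2F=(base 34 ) 1D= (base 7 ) 65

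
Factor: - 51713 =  - 51713^1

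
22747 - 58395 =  - 35648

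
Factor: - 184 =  - 2^3*23^1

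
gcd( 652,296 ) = 4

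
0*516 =0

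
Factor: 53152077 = 3^1*11^1*311^1*5179^1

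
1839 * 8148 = 14984172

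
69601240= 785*88664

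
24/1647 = 8/549 = 0.01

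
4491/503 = 8 + 467/503 = 8.93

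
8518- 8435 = 83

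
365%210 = 155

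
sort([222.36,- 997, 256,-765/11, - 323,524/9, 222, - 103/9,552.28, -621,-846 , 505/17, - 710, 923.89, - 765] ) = [-997,  -  846, - 765, - 710, - 621, - 323, - 765/11, - 103/9, 505/17 , 524/9,222, 222.36, 256, 552.28, 923.89]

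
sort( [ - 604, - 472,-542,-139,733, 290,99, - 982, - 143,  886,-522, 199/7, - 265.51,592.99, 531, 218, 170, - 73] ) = [ - 982, - 604, - 542, - 522,-472, - 265.51,-143, - 139,-73, 199/7,99, 170,218,290,  531,  592.99, 733, 886]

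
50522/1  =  50522 = 50522.00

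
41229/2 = 20614 + 1/2 = 20614.50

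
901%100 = 1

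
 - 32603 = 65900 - 98503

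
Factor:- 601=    - 601^1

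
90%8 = 2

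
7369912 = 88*83749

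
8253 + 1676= 9929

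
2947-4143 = -1196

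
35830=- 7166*(-5 ) 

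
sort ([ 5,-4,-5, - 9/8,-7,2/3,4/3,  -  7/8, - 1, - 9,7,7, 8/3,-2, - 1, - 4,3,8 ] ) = [ - 9,- 7, - 5, - 4,  -  4, - 2,-9/8,-1, -1, - 7/8,2/3, 4/3, 8/3,3,5,7,  7,8]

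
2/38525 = 2/38525 =0.00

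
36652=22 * 1666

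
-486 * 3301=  - 1604286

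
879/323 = 2 + 233/323= 2.72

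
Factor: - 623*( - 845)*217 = 5^1*7^2* 13^2*31^1*89^1 = 114236395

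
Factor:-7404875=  - 5^3*59239^1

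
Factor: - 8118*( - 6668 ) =2^3*3^2*11^1*41^1*1667^1 = 54130824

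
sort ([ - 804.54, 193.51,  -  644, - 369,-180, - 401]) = [ - 804.54, - 644,- 401, - 369, - 180,193.51]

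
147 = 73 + 74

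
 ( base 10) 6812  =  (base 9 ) 10308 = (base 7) 25601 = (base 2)1101010011100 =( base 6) 51312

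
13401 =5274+8127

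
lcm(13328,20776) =706384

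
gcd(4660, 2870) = 10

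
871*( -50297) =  - 43808687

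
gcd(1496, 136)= 136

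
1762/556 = 3 + 47/278   =  3.17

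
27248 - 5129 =22119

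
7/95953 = 7/95953 = 0.00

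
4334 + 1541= 5875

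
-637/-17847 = 637/17847= 0.04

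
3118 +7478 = 10596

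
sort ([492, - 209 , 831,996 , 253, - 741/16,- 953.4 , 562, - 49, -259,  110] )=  [ - 953.4, - 259, - 209, - 49, - 741/16,110, 253, 492,  562, 831, 996]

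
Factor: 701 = 701^1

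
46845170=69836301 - 22991131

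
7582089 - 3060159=4521930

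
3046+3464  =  6510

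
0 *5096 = 0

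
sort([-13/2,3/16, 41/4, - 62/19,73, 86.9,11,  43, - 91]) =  [ - 91, - 13/2,  -  62/19,3/16, 41/4, 11,43,73,86.9 ]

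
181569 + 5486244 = 5667813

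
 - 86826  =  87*( - 998 )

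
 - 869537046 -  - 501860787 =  - 367676259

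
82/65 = 82/65 = 1.26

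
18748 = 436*43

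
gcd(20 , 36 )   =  4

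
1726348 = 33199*52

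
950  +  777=1727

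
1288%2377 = 1288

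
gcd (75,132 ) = 3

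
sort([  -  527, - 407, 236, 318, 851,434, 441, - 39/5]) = [ - 527,  -  407, - 39/5, 236,318,  434,441,851] 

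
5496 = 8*687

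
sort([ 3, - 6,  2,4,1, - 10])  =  [ - 10, - 6, 1 , 2, 3 , 4] 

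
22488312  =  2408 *9339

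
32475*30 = 974250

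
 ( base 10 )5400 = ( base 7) 21513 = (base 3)21102000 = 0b1010100011000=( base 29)6c6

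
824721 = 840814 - 16093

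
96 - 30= 66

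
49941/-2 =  - 49941/2 = - 24970.50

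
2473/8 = 309 + 1/8 = 309.12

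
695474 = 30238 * 23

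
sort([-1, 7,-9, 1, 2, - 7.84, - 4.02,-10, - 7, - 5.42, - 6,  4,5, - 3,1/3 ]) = [ - 10, - 9, - 7.84, - 7, - 6, - 5.42, -4.02 , - 3, - 1, 1/3 , 1, 2,4,5, 7 ]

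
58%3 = 1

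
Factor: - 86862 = - 2^1*3^1*31^1*467^1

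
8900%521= 43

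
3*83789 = 251367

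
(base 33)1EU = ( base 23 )2MH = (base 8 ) 3055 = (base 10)1581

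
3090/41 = 75 + 15/41  =  75.37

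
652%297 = 58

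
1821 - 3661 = -1840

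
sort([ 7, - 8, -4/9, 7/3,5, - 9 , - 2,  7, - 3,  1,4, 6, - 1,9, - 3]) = [ - 9 , - 8, - 3, - 3, - 2, - 1,-4/9,  1 , 7/3,4, 5 , 6,  7 , 7,9]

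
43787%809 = 101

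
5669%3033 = 2636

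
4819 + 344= 5163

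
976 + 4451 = 5427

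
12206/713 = 12206/713 = 17.12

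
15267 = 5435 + 9832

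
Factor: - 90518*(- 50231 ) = 4546809658 = 2^1*45259^1 * 50231^1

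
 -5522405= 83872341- 89394746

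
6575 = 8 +6567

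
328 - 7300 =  - 6972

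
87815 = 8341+79474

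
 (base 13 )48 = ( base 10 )60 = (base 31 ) 1t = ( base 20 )30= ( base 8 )74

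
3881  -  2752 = 1129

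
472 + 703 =1175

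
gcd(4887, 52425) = 9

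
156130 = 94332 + 61798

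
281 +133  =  414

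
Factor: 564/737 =2^2* 3^1* 11^( - 1)*47^1  *  67^(-1)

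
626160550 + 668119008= 1294279558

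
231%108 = 15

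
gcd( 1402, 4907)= 701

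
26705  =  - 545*(  -  49)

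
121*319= 38599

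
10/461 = 10/461 = 0.02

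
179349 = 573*313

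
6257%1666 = 1259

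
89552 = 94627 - 5075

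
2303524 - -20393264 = 22696788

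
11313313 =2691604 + 8621709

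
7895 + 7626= 15521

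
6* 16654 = 99924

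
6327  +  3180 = 9507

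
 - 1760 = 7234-8994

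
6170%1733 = 971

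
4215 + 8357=12572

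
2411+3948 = 6359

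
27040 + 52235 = 79275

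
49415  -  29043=20372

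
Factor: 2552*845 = 2^3*5^1*11^1*13^2 * 29^1=2156440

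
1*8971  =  8971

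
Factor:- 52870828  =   - 2^2*29^1 * 455783^1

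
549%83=51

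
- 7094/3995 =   -  7094/3995 = - 1.78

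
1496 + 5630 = 7126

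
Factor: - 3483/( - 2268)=43/28 = 2^ (-2)*7^( - 1) * 43^1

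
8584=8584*1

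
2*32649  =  65298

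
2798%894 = 116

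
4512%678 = 444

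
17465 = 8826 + 8639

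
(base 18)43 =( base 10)75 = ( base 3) 2210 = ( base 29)2H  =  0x4b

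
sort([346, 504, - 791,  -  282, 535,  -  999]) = [ - 999, - 791, - 282 , 346, 504,535]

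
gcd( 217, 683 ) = 1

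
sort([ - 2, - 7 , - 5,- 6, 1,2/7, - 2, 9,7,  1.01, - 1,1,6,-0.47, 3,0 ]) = [ -7, - 6,  -  5,- 2, - 2, - 1, - 0.47,0, 2/7,1,  1,1.01,3,6, 7,9 ]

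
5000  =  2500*2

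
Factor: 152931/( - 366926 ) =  - 2^( - 1)*3^1 * 7^( - 1)*19^1*2683^1 * 26209^( - 1)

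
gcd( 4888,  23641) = 47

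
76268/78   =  38134/39 = 977.79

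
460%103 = 48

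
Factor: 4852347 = 3^1*163^1*9923^1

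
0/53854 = 0 = 0.00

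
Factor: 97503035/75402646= 2^ ( - 1 )*5^1*7^1 * 11^(-1 )*199^1 * 13999^1*3427393^(-1)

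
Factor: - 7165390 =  - 2^1*5^1*83^1 * 89^1*97^1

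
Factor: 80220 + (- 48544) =2^2*7919^1  =  31676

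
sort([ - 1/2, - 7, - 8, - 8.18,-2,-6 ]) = [ - 8.18, - 8, - 7 , - 6, - 2, - 1/2]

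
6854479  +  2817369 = 9671848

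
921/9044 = 921/9044= 0.10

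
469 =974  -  505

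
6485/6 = 6485/6 = 1080.83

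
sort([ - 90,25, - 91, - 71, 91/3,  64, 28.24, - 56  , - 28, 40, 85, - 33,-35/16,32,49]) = [ - 91, - 90, - 71,-56, - 33, - 28, - 35/16, 25,  28.24, 91/3,  32,40,49, 64, 85]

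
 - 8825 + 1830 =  - 6995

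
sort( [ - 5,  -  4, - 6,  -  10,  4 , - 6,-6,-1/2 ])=[ - 10, - 6 , - 6,  -  6, - 5,- 4,  -  1/2, 4 ]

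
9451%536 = 339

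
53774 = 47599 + 6175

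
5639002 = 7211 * 782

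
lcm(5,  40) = 40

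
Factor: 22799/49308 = 2^( - 2)*3^( - 1) * 587^( - 1 ) * 3257^1 = 3257/7044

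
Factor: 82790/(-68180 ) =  - 17/14 =- 2^( - 1 )*7^(-1)*17^1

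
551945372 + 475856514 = 1027801886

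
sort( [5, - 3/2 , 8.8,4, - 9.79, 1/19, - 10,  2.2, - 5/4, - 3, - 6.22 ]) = [ - 10, - 9.79,  -  6.22 , - 3,  -  3/2, - 5/4,1/19, 2.2,4,  5,8.8 ] 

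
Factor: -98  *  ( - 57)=2^1 * 3^1*7^2*19^1 =5586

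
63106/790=31553/395 = 79.88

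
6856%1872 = 1240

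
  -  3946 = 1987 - 5933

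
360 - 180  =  180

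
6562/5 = 1312 + 2/5 = 1312.40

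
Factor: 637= 7^2* 13^1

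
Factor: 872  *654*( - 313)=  - 178500144 = - 2^4*3^1*109^2*313^1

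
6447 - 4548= 1899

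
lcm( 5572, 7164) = 50148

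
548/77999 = 548/77999 = 0.01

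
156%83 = 73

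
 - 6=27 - 33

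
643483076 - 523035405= 120447671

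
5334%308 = 98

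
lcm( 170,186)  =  15810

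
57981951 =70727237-12745286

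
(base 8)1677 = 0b1110111111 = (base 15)43e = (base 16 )3bf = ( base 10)959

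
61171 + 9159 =70330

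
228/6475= 228/6475= 0.04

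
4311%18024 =4311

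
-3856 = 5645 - 9501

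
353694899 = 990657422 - 636962523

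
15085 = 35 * 431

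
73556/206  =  36778/103  =  357.07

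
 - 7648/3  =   - 7648/3 = - 2549.33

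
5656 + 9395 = 15051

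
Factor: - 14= -2^1*7^1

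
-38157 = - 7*5451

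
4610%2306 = 2304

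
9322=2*4661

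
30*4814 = 144420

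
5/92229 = 5/92229 = 0.00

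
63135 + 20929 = 84064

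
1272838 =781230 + 491608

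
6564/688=9 + 93/172 = 9.54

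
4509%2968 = 1541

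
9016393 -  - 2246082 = 11262475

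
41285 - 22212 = 19073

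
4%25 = 4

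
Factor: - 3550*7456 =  - 2^6*5^2 * 71^1*  233^1 = - 26468800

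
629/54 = 629/54 = 11.65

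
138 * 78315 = 10807470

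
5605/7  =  800 + 5/7 = 800.71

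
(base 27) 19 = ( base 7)51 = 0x24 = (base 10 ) 36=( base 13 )2a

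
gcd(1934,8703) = 967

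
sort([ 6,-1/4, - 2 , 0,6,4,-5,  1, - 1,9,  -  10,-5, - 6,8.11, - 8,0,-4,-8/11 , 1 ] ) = [  -  10 , - 8, - 6,  -  5, - 5, - 4, - 2,- 1, - 8/11,-1/4,0 , 0, 1,1,4, 6,  6,8.11,9]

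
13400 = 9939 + 3461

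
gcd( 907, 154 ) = 1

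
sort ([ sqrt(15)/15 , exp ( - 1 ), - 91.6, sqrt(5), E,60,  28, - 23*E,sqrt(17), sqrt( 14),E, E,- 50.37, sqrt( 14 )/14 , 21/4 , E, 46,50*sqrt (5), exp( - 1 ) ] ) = [ - 91.6,  -  23*E, - 50.37,  sqrt (15 )/15, sqrt (14 ) /14, exp( - 1), exp( - 1 ), sqrt(5 ),E , E, E,  E , sqrt(14 ) , sqrt ( 17 ),21/4,28,46 , 60,50*sqrt ( 5)]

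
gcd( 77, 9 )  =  1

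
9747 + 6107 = 15854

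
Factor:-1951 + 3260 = 7^1*11^1* 17^1 = 1309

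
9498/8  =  4749/4  =  1187.25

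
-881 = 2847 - 3728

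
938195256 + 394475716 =1332670972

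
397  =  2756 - 2359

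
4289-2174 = 2115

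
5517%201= 90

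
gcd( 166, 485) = 1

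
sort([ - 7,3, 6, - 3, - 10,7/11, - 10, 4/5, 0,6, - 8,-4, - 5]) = [ - 10 ,- 10, - 8, -7,-5,-4, - 3,  0 , 7/11,4/5, 3, 6 , 6 ]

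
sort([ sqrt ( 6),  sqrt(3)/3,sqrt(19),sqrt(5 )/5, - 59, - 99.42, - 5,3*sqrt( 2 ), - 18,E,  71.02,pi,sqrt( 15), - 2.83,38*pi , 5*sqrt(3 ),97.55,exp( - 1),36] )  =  [ - 99.42, - 59,  -  18, - 5 , - 2.83,exp( - 1 ),sqrt(5) /5,  sqrt(3) /3, sqrt ( 6),E,pi,  sqrt(15), 3*sqrt (2),sqrt(19),5*sqrt( 3),36,71.02,97.55, 38*pi] 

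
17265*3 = 51795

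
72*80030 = 5762160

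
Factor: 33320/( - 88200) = - 3^( - 2 )*5^( - 1)*17^1 =- 17/45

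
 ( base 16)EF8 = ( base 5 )110312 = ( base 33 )3h4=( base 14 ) 157a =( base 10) 3832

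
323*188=60724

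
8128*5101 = 41460928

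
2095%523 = 3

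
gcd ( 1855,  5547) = 1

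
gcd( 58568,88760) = 8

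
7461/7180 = 7461/7180=1.04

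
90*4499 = 404910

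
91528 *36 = 3295008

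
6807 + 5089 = 11896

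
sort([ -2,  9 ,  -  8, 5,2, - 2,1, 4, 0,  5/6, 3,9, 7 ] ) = [ -8, - 2,- 2,0, 5/6,1,2,  3,4,5, 7,  9, 9]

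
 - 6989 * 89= - 622021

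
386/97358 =193/48679= 0.00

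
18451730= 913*20210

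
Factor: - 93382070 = -2^1*5^1 * 23^1 * 113^1*3593^1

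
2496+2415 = 4911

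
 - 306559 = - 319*961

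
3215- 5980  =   - 2765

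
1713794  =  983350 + 730444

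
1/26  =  1/26 =0.04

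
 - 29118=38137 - 67255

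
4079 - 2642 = 1437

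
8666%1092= 1022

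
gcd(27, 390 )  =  3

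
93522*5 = 467610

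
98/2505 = 98/2505=0.04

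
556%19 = 5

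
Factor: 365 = 5^1*73^1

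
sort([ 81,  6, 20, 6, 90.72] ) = [ 6, 6,20,81,90.72] 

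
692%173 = 0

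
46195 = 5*9239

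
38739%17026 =4687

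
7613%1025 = 438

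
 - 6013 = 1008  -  7021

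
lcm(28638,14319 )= 28638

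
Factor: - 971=- 971^1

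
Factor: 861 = 3^1*7^1*41^1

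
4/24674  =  2/12337 = 0.00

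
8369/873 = 9 + 512/873 = 9.59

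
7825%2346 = 787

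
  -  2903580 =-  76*38205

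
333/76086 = 37/8454 = 0.00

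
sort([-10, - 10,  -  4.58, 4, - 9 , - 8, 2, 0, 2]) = [ - 10,  -  10, - 9, - 8, - 4.58, 0,  2, 2,4 ] 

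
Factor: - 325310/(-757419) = 2^1*3^( - 1 ) * 5^1* 13^( -1) * 19421^(-1 )*32531^1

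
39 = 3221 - 3182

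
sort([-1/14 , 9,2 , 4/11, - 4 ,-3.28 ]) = [ - 4,-3.28,  -  1/14,4/11,  2,9] 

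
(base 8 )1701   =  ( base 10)961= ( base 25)1db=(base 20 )281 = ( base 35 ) RG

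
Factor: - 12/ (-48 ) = 1/4=2^ ( - 2)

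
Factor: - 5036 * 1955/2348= -5^1*17^1*23^1*587^( - 1)*1259^1 =- 2461345/587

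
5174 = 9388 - 4214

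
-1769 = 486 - 2255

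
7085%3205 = 675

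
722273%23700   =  11273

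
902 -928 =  - 26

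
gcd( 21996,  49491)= 5499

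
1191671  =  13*91667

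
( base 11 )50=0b110111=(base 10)55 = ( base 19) 2h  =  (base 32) 1N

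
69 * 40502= 2794638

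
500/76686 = 250/38343 = 0.01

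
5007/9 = 1669/3 = 556.33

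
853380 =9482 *90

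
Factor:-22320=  - 2^4*3^2*5^1*31^1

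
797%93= 53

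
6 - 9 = -3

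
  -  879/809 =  - 879/809 = - 1.09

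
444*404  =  179376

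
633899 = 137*4627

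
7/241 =7/241 = 0.03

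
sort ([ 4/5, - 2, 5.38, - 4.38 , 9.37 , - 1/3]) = [ - 4.38, - 2 , - 1/3, 4/5 , 5.38 , 9.37] 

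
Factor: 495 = 3^2*5^1*11^1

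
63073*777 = 49007721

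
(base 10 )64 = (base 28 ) 28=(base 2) 1000000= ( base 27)2a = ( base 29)26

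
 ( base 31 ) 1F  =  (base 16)2e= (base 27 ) 1J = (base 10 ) 46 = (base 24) 1M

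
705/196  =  705/196 = 3.60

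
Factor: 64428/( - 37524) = -91/53=- 7^1*13^1*53^( -1 )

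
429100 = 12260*35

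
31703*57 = 1807071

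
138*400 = 55200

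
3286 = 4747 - 1461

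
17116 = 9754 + 7362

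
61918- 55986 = 5932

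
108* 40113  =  4332204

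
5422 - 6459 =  - 1037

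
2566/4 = 641+1/2 = 641.50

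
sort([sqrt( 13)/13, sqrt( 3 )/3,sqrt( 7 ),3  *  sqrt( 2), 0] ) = [0,sqrt( 13) /13 , sqrt( 3)/3,sqrt( 7),3* sqrt( 2)]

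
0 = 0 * 151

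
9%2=1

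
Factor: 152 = 2^3* 19^1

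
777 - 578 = 199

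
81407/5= 81407/5 = 16281.40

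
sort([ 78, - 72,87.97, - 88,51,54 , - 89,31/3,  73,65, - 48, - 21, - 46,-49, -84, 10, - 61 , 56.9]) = [ - 89, - 88,- 84, - 72, - 61 , - 49, - 48, - 46, - 21,10, 31/3,51,54, 56.9, 65, 73,78,87.97 ]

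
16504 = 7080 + 9424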